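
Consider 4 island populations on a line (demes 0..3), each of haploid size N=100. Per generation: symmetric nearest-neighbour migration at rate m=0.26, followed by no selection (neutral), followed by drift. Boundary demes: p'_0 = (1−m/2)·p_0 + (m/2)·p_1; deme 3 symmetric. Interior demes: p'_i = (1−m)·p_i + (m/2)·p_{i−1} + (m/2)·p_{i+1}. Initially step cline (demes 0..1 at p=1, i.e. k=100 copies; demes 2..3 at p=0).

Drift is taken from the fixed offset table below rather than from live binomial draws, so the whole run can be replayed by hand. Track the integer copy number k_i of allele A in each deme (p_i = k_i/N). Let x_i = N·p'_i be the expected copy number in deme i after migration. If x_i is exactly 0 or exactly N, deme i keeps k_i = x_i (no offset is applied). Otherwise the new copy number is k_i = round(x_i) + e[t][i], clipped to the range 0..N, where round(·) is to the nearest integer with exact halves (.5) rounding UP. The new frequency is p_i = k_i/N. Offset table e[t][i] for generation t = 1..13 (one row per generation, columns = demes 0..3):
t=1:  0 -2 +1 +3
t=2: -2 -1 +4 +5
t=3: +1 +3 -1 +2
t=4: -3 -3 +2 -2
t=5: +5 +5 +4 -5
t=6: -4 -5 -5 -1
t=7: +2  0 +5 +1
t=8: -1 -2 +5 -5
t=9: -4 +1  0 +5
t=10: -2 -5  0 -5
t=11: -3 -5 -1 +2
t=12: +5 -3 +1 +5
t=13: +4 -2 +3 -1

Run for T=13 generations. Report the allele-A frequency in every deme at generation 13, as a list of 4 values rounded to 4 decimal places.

[0.7100, 0.4900, 0.4500, 0.3300]

t=0: k=[100 100 0 0]
t=1: x=[100.0000 87.0000 13.0000 0.0000] k=[100 85 14 0]
t=2: x=[98.0500 77.7200 21.4100 1.8200] k=[96 77 25 7]
t=3: x=[93.5300 72.7100 29.4200 9.3400] k=[95 76 28 11]
t=4: x=[92.5300 72.2300 32.0300 13.2100] k=[90 69 34 11]
t=5: x=[87.2700 67.1800 35.5600 13.9900] k=[92 72 40 9]
t=6: x=[89.4000 70.4400 40.1300 13.0300] k=[85 65 35 12]
t=7: x=[82.4000 63.7000 35.9100 14.9900] k=[84 64 41 16]
t=8: x=[81.4000 63.6100 40.7400 19.2500] k=[80 62 46 14]
t=9: x=[77.6600 62.2600 43.9200 18.1600] k=[74 63 44 23]
t=10: x=[72.5700 61.9600 43.7400 25.7300] k=[71 57 44 21]
t=11: x=[69.1800 57.1300 42.7000 23.9900] k=[66 52 42 26]
t=12: x=[64.1800 52.5200 41.2200 28.0800] k=[69 50 42 33]
t=13: x=[66.5300 51.4300 41.8700 34.1700] k=[71 49 45 33]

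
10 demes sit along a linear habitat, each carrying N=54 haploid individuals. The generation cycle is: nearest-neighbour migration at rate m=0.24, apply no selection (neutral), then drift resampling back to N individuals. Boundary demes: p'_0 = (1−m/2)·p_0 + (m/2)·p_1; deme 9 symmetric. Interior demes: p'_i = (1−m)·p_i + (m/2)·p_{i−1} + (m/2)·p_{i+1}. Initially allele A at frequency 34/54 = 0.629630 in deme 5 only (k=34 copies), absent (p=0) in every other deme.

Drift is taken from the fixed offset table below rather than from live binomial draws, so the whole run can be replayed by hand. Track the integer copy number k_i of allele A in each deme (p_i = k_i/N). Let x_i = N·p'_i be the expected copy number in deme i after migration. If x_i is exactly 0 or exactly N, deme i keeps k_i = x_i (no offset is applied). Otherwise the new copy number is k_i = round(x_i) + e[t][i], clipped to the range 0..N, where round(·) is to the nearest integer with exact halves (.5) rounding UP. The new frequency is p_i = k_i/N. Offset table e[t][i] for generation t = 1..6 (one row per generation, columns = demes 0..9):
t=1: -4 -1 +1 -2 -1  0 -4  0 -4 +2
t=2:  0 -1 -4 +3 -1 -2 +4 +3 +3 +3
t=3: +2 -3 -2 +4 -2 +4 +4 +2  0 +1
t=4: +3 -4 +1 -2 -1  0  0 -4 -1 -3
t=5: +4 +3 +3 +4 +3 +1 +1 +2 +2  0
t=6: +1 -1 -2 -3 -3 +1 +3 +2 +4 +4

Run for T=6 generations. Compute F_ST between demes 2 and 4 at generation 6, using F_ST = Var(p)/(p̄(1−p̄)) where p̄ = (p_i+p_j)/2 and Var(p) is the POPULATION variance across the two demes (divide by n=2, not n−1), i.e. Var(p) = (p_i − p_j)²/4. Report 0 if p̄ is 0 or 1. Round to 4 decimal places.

t=0: k=[0 0 0 0 0 34 0 0 0 0]
t=1: x=[0.0000 0.0000 0.0000 0.0000 4.0800 25.8400 4.0800 0.0000 0.0000 0.0000] k=[0 0 0 0 3 26 0 0 0 0]
t=2: x=[0.0000 0.0000 0.0000 0.3600 5.4000 20.1200 3.1200 0.0000 0.0000 0.0000] k=[0 0 0 3 4 18 7 0 0 0]
t=3: x=[0.0000 0.0000 0.3600 2.7600 5.5600 15.0000 7.4800 0.8400 0.0000 0.0000] k=[0 0 0 7 4 19 11 3 0 0]
t=4: x=[0.0000 0.0000 0.8400 5.8000 6.1600 16.2400 11.0000 3.6000 0.3600 0.0000] k=[0 0 2 4 5 16 11 0 0 0]
t=5: x=[0.0000 0.2400 2.0000 3.8800 6.2000 14.0800 10.2800 1.3200 0.0000 0.0000] k=[0 3 5 8 9 15 11 3 0 0]
t=6: x=[0.3600 2.8800 5.1200 7.7600 9.6000 13.8000 10.5200 3.6000 0.3600 0.0000] k=[1 2 3 5 7 15 14 6 4 0]

0.0163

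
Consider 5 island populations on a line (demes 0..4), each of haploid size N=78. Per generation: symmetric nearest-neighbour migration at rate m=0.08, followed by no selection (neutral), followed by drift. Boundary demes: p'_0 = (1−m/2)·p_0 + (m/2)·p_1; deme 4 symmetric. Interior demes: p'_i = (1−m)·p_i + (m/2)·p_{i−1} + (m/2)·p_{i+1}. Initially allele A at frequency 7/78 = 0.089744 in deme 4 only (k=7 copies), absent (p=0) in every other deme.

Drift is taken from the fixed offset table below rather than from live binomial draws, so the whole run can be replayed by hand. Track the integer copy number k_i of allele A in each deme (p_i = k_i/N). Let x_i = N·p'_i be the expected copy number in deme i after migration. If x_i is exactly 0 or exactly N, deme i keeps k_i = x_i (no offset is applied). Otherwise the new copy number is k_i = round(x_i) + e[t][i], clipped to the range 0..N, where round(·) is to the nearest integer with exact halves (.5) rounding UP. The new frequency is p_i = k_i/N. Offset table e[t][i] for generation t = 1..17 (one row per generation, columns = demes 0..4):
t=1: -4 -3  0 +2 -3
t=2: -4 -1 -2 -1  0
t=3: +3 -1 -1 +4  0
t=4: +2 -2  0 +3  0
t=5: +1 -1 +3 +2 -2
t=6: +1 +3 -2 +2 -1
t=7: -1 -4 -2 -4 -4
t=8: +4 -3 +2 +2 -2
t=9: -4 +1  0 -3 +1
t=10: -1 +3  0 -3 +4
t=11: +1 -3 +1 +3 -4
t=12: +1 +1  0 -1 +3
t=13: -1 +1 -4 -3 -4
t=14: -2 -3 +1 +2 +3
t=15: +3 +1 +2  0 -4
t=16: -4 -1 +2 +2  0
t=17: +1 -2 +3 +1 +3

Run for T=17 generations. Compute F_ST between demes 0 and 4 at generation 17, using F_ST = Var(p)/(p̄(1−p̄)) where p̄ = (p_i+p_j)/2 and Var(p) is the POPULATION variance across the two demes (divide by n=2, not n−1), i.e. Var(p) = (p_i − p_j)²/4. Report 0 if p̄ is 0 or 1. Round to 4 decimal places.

0.0196

t=0: k=[0 0 0 0 7]
t=1: x=[0.0000 0.0000 0.0000 0.2800 6.7200] k=[0 0 0 2 4]
t=2: x=[0.0000 0.0000 0.0800 2.0000 3.9200] k=[0 0 0 1 4]
t=3: x=[0.0000 0.0000 0.0400 1.0800 3.8800] k=[0 0 0 5 4]
t=4: x=[0.0000 0.0000 0.2000 4.7600 4.0400] k=[0 0 0 8 4]
t=5: x=[0.0000 0.0000 0.3200 7.5200 4.1600] k=[0 0 3 10 2]
t=6: x=[0.0000 0.1200 3.1600 9.4000 2.3200] k=[0 3 1 11 1]
t=7: x=[0.1200 2.8000 1.4800 10.2000 1.4000] k=[0 0 0 6 0]
t=8: x=[0.0000 0.0000 0.2400 5.5200 0.2400] k=[0 0 2 8 0]
t=9: x=[0.0000 0.0800 2.1600 7.4400 0.3200] k=[0 1 2 4 1]
t=10: x=[0.0400 1.0000 2.0400 3.8000 1.1200] k=[0 4 2 1 5]
t=11: x=[0.1600 3.7600 2.0400 1.2000 4.8400] k=[1 1 3 4 1]
t=12: x=[1.0000 1.0800 2.9600 3.8400 1.1200] k=[2 2 3 3 4]
t=13: x=[2.0000 2.0400 2.9600 3.0400 3.9600] k=[1 3 0 0 0]
t=14: x=[1.0800 2.8000 0.1200 0.0000 0.0000] k=[0 0 1 0 0]
t=15: x=[0.0000 0.0400 0.9200 0.0400 0.0000] k=[0 1 3 0 0]
t=16: x=[0.0400 1.0400 2.8000 0.1200 0.0000] k=[0 0 5 2 0]
t=17: x=[0.0000 0.2000 4.6800 2.0400 0.0800] k=[0 0 8 3 3]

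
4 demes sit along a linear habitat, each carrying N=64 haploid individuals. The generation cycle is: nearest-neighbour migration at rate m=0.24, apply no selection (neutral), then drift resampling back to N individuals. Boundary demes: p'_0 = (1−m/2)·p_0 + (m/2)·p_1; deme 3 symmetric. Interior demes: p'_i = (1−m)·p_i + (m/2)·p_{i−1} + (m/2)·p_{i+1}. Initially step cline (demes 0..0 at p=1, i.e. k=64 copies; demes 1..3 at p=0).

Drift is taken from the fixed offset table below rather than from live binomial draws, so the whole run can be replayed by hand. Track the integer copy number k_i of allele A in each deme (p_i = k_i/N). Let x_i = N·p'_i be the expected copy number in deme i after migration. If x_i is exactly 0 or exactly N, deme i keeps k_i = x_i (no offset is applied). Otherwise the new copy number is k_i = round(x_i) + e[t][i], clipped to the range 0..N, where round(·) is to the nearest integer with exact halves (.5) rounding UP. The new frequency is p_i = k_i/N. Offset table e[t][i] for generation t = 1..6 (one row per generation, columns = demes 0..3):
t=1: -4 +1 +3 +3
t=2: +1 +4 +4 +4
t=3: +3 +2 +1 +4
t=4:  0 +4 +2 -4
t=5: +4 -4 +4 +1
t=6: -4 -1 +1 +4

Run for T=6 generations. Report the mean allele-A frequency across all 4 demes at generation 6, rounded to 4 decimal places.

t=0: k=[64 0 0 0]
t=1: x=[56.3200 7.6800 0.0000 0.0000] k=[52 9 0 0]
t=2: x=[46.8400 13.0800 1.0800 0.0000] k=[48 17 5 0]
t=3: x=[44.2800 19.2800 5.8400 0.6000] k=[47 21 7 5]
t=4: x=[43.8800 22.4400 8.4400 5.2400] k=[44 26 10 1]
t=5: x=[41.8400 26.2400 10.8400 2.0800] k=[46 22 15 3]
t=6: x=[43.1200 24.0400 14.4000 4.4400] k=[39 23 15 8]

0.3320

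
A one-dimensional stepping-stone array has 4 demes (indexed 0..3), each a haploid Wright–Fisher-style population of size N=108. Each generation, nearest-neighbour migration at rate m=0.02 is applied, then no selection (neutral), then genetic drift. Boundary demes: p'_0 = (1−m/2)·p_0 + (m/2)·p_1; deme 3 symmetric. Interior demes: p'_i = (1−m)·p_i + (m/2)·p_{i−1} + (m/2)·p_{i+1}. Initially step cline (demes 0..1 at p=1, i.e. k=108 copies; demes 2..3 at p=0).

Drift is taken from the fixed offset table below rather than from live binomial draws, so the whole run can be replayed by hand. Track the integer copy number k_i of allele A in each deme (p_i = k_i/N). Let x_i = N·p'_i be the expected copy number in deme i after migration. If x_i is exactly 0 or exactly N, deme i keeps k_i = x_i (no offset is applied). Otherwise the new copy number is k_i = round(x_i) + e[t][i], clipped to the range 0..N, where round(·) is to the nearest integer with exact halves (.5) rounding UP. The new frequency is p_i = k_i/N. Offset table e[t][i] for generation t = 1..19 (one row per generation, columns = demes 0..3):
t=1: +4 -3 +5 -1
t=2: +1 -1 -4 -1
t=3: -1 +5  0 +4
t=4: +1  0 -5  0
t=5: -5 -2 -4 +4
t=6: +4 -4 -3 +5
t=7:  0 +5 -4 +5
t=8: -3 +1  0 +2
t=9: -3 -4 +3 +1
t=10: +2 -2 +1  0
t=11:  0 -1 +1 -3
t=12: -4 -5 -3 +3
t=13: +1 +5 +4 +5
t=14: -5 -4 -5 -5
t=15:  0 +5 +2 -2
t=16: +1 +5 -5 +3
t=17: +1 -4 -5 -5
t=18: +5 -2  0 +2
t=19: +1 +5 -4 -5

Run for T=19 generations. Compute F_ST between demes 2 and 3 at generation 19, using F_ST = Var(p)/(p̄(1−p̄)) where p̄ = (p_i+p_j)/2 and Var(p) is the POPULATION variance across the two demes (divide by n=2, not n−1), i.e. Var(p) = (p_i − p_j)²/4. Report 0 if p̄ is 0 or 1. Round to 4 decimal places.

t=0: k=[108 108 0 0]
t=1: x=[108.0000 106.9200 1.0800 0.0000] k=[108 104 6 0]
t=2: x=[107.9600 103.0600 6.9200 0.0600] k=[108 102 3 0]
t=3: x=[107.9400 101.0700 3.9600 0.0300] k=[107 106 4 4]
t=4: x=[106.9900 104.9900 5.0200 4.0000] k=[108 105 0 4]
t=5: x=[107.9700 103.9800 1.0900 3.9600] k=[103 102 0 8]
t=6: x=[102.9900 100.9900 1.1000 7.9200] k=[107 97 0 13]
t=7: x=[106.9000 96.1300 1.1000 12.8700] k=[107 101 0 18]
t=8: x=[106.9400 100.0500 1.1900 17.8200] k=[104 101 1 20]
t=9: x=[103.9700 100.0300 2.1900 19.8100] k=[101 96 5 21]
t=10: x=[100.9500 95.1400 6.0700 20.8400] k=[103 93 7 21]
t=11: x=[102.9000 92.2400 8.0000 20.8600] k=[103 91 9 18]
t=12: x=[102.8800 90.3000 9.9100 17.9100] k=[99 85 7 21]
t=13: x=[98.8600 84.3600 7.9200 20.8600] k=[100 89 12 26]
t=14: x=[99.8900 88.3400 12.9100 25.8600] k=[95 84 8 21]
t=15: x=[94.8900 83.3500 8.8900 20.8700] k=[95 88 11 19]
t=16: x=[94.9300 87.3000 11.8500 18.9200] k=[96 92 7 22]
t=17: x=[95.9600 91.1900 8.0000 21.8500] k=[97 87 3 17]
t=18: x=[96.9000 86.2600 3.9800 16.8600] k=[102 84 4 19]
t=19: x=[101.8200 83.3800 4.9500 18.8500] k=[103 88 1 14]

0.0561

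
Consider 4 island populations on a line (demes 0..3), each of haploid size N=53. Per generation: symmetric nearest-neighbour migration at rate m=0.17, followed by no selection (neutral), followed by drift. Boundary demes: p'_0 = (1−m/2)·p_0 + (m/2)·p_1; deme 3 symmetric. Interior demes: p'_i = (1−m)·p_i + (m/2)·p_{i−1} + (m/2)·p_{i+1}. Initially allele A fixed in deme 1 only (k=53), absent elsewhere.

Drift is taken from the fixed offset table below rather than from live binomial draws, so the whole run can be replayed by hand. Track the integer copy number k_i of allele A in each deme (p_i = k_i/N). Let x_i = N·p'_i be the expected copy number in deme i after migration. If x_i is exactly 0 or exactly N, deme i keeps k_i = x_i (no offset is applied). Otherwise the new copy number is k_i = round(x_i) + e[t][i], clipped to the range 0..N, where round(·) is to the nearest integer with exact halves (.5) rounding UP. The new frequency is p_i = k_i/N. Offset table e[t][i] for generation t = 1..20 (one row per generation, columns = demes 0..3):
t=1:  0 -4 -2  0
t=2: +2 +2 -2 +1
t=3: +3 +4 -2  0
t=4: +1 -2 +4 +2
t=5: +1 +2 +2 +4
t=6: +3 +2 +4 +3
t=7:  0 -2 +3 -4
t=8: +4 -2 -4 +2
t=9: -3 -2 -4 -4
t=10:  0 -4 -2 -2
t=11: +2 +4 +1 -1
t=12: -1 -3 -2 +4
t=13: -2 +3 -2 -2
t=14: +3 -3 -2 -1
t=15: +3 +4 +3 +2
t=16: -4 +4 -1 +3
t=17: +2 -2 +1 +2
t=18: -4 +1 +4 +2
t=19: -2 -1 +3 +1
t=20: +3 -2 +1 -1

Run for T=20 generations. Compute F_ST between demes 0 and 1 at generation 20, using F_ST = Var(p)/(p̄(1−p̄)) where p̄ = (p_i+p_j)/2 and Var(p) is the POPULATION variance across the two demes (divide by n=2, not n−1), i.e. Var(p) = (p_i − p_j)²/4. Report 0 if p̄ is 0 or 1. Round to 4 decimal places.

t=0: k=[0 53 0 0]
t=1: x=[4.5050 43.9900 4.5050 0.0000] k=[5 40 3 0]
t=2: x=[7.9750 33.8800 5.8900 0.2550] k=[10 36 4 1]
t=3: x=[12.2100 31.0700 6.4650 1.2550] k=[15 35 4 1]
t=4: x=[16.7000 30.6650 6.3800 1.2550] k=[18 29 10 3]
t=5: x=[18.9350 26.4500 11.0200 3.5950] k=[20 28 13 8]
t=6: x=[20.6800 26.0450 13.8500 8.4250] k=[24 28 18 11]
t=7: x=[24.3400 26.8100 18.2550 11.5950] k=[24 25 21 8]
t=8: x=[24.0850 24.5750 20.2350 9.1050] k=[28 23 16 11]
t=9: x=[27.5750 22.8300 16.1700 11.4250] k=[25 21 12 7]
t=10: x=[24.6600 20.5750 12.3400 7.4250] k=[25 17 10 5]
t=11: x=[24.3200 17.0850 10.1700 5.4250] k=[26 21 11 4]
t=12: x=[25.5750 20.5750 11.2550 4.5950] k=[25 18 9 9]
t=13: x=[24.4050 17.8300 9.7650 9.0000] k=[22 21 8 7]
t=14: x=[21.9150 19.9800 9.0200 7.0850] k=[25 17 7 6]
t=15: x=[24.3200 16.8300 7.7650 6.0850] k=[27 21 11 8]
t=16: x=[26.4900 20.6600 11.5950 8.2550] k=[22 25 11 11]
t=17: x=[22.2550 23.5550 12.1900 11.0000] k=[24 22 13 13]
t=18: x=[23.8300 21.4050 13.7650 13.0000] k=[20 22 18 15]
t=19: x=[20.1700 21.4900 18.0850 15.2550] k=[18 20 21 16]
t=20: x=[18.1700 19.9150 20.4900 16.4250] k=[21 18 21 15]

0.0034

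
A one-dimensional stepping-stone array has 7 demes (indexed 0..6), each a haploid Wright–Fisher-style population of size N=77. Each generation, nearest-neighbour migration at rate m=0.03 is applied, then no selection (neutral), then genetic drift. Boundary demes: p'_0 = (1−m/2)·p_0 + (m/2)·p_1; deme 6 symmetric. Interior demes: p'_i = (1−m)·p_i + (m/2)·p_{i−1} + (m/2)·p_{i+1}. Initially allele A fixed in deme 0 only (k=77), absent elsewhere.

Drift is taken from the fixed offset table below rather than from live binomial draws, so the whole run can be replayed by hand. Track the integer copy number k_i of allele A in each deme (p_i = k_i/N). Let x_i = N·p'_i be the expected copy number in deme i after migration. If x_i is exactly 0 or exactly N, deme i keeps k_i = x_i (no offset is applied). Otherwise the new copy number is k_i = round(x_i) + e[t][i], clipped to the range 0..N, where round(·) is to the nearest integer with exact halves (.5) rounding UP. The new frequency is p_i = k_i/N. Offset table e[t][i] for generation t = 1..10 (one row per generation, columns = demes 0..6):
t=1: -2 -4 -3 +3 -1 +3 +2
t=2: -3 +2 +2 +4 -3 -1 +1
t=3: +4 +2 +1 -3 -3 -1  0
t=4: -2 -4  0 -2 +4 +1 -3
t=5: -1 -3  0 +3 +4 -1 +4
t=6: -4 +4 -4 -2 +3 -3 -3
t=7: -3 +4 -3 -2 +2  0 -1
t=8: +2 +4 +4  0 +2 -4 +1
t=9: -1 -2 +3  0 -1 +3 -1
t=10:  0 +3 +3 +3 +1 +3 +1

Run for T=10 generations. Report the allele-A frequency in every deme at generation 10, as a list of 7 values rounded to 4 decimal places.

[0.7403, 0.2338, 0.1299, 0.0390, 0.0909, 0.0779, 0.0130]

t=0: k=[77 0 0 0 0 0 0]
t=1: x=[75.8450 1.1550 0.0000 0.0000 0.0000 0.0000 0.0000] k=[74 0 0 0 0 0 0]
t=2: x=[72.8900 1.1100 0.0000 0.0000 0.0000 0.0000 0.0000] k=[70 3 0 0 0 0 0]
t=3: x=[68.9950 3.9600 0.0450 0.0000 0.0000 0.0000 0.0000] k=[73 6 1 0 0 0 0]
t=4: x=[71.9950 6.9300 1.0600 0.0150 0.0000 0.0000 0.0000] k=[70 3 1 0 0 0 0]
t=5: x=[68.9950 3.9750 1.0150 0.0150 0.0000 0.0000 0.0000] k=[68 1 1 3 0 0 0]
t=6: x=[66.9950 2.0050 1.0300 2.9250 0.0450 0.0000 0.0000] k=[63 6 0 1 3 0 0]
t=7: x=[62.1450 6.7650 0.1050 1.0150 2.9250 0.0450 0.0000] k=[59 11 0 0 5 0 0]
t=8: x=[58.2800 11.5550 0.1650 0.0750 4.8500 0.0750 0.0000] k=[60 16 4 0 7 0 0]
t=9: x=[59.3400 16.4800 4.1200 0.1650 6.7900 0.1050 0.0000] k=[58 14 7 0 6 3 0]
t=10: x=[57.3400 14.5550 7.0000 0.1950 5.8650 3.0000 0.0450] k=[57 18 10 3 7 6 1]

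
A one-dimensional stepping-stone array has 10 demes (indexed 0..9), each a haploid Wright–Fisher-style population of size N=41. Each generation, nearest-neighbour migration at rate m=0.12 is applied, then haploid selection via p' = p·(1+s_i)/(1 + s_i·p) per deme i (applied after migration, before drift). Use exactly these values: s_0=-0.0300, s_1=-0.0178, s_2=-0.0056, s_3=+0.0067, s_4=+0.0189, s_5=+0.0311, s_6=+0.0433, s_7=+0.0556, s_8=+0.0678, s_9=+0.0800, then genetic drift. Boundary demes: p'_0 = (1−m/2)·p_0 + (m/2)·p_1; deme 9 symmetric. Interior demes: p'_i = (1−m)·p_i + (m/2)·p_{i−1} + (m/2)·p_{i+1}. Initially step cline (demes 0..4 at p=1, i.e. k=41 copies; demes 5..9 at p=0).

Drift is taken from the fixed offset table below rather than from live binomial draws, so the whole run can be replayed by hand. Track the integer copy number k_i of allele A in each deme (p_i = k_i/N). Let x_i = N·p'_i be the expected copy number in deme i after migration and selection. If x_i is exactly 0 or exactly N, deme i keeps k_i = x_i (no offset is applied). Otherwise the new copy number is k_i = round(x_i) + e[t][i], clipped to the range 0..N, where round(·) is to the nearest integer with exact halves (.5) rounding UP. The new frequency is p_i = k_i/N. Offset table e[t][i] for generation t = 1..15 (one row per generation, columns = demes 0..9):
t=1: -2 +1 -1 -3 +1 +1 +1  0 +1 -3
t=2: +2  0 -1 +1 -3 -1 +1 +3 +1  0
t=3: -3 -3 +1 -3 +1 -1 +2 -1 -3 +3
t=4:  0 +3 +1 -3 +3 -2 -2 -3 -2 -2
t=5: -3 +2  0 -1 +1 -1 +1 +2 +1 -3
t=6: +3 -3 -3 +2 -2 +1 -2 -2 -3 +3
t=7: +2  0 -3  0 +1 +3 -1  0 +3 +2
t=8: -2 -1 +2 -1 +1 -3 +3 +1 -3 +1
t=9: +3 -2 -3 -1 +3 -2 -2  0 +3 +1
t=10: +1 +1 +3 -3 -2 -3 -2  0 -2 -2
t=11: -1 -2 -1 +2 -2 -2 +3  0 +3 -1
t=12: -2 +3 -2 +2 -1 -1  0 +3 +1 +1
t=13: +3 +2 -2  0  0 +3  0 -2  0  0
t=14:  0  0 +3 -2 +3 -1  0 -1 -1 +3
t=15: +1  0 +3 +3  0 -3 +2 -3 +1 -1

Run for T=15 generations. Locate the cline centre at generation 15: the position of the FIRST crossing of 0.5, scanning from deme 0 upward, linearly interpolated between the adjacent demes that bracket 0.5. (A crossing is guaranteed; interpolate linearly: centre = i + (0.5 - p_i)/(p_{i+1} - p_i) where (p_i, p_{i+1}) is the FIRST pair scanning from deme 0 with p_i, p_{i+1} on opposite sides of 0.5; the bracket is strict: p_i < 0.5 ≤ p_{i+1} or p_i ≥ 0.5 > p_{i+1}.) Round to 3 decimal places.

4.417

t=0: k=[41 41 41 41 41 0 0 0 0 0]
t=1: x=[41.0000 41.0000 41.0000 41.0000 38.5829 2.5318 0.0000 0.0000 0.0000 0.0000] k=[41 41 41 41 40 4 0 0 0 0]
t=2: x=[41.0000 41.0000 41.0000 40.9404 37.9532 6.0768 0.2503 0.0000 0.0000 0.0000] k=[41 41 41 41 35 5 1 0 0 0]
t=3: x=[41.0000 41.0000 41.0000 40.6424 33.6733 6.7305 1.2296 0.0633 0.0000 0.0000] k=[41 41 41 38 35 6 3 0 0 0]
t=4: x=[41.0000 41.0000 40.8190 38.0185 33.5548 7.7507 3.1200 0.1900 0.0000 0.0000] k=[41 41 41 35 37 6 1 0 0 0]
t=5: x=[41.0000 41.0000 40.6380 35.5118 35.1150 7.7507 1.2920 0.0633 0.0000 0.0000] k=[41 41 41 35 36 7 2 2 0 0]
t=6: x=[41.0000 41.0000 40.6380 35.4521 34.3055 8.6471 2.3938 1.9795 0.1281 0.0000] k=[41 41 38 37 32 10 0 0 0 0]
t=7: x=[41.0000 40.8168 38.1049 36.7853 31.1211 10.9642 0.6256 0.0000 0.0000 0.0000] k=[41 41 35 37 32 14 0 0 0 0]
t=8: x=[41.0000 40.6335 35.4531 36.6063 31.3588 14.5260 0.8756 0.0000 0.0000 0.0000] k=[41 40 37 36 32 12 4 0 0 0]
t=9: x=[40.9381 39.8603 37.1002 35.8501 31.1805 12.9903 4.4039 0.2533 0.0000 0.0000] k=[41 38 34 35 34 11 2 0 0 0]
t=10: x=[40.8145 37.8888 34.2685 34.9147 32.8035 12.0996 2.5183 0.1267 0.0000 0.0000] k=[41 39 37 32 31 9 1 0 0 0]
t=11: x=[40.8763 38.9656 36.7989 32.2859 29.8923 10.0709 1.4793 0.0633 0.0000 0.0000] k=[40 37 36 34 28 8 4 0 0 0]
t=12: x=[39.7846 37.0564 35.9150 33.7997 27.3311 9.1763 4.1556 0.2533 0.0000 0.0000] k=[38 40 34 36 26 8 4 3 0 0]
t=13: x=[38.0374 39.4942 34.4491 35.3128 25.7000 9.0542 4.3418 3.0283 0.1921 0.0000] k=[41 41 32 35 26 12 4 1 0 0]
t=14: x=[41.0000 40.4503 32.6828 34.3174 25.8791 12.6260 4.4659 1.1805 0.0641 0.0000] k=[41 40 36 32 29 12 4 0 0 0]
t=15: x=[40.9381 39.7992 35.9753 32.1066 28.3245 12.8082 4.4039 0.2533 0.0000 0.0000] k=[41 40 39 35 28 10 6 0 0 0]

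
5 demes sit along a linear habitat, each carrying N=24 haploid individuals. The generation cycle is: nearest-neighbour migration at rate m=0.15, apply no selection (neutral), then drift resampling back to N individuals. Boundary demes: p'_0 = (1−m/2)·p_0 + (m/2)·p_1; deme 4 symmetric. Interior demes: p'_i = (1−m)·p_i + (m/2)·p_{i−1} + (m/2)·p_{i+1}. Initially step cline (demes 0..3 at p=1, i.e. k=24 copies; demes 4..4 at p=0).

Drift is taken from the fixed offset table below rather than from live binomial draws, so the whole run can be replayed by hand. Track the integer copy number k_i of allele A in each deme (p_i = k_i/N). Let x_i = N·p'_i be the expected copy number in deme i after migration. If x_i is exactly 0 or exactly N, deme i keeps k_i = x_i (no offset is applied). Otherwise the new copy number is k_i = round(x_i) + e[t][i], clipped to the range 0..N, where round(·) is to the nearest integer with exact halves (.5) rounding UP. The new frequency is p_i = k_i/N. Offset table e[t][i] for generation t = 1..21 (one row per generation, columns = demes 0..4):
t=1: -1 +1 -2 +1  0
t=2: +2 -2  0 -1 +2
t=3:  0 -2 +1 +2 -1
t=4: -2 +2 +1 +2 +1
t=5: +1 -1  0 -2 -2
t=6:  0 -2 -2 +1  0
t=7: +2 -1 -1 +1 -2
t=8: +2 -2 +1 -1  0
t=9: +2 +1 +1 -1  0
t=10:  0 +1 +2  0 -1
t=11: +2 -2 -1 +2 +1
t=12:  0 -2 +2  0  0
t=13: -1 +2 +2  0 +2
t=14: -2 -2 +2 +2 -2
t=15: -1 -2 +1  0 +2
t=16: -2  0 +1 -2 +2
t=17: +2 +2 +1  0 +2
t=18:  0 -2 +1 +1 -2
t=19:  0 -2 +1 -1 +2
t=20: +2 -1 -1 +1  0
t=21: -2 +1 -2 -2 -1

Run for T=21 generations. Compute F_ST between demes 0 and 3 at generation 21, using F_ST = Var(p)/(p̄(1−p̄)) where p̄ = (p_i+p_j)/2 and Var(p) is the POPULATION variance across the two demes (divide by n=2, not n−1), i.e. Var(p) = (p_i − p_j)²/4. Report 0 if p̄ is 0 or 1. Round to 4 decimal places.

t=0: k=[24 24 24 24 0]
t=1: x=[24.0000 24.0000 24.0000 22.2000 1.8000] k=[24 24 24 23 2]
t=2: x=[24.0000 24.0000 23.9250 21.5000 3.5750] k=[24 24 24 21 6]
t=3: x=[24.0000 24.0000 23.7750 20.1000 7.1250] k=[24 24 24 22 6]
t=4: x=[24.0000 24.0000 23.8500 20.9500 7.2000] k=[24 24 24 23 8]
t=5: x=[24.0000 24.0000 23.9250 21.9500 9.1250] k=[24 24 24 20 7]
t=6: x=[24.0000 24.0000 23.7000 19.3250 7.9750] k=[24 24 22 20 8]
t=7: x=[24.0000 23.8500 22.0000 19.2500 8.9000] k=[24 23 21 20 7]
t=8: x=[23.9250 22.9250 21.0750 19.1000 7.9750] k=[24 21 22 18 8]
t=9: x=[23.7750 21.3000 21.6250 17.5500 8.7500] k=[24 22 23 17 9]
t=10: x=[23.8500 22.2250 22.4750 16.8500 9.6000] k=[24 23 24 17 9]
t=11: x=[23.9250 23.1500 23.4000 16.9250 9.6000] k=[24 21 22 19 11]
t=12: x=[23.7750 21.3000 21.7000 18.6250 11.6000] k=[24 19 24 19 12]
t=13: x=[23.6250 19.7500 23.2500 18.8500 12.5250] k=[23 22 24 19 15]
t=14: x=[22.9250 22.2250 23.4750 19.0750 15.3000] k=[21 20 24 21 13]
t=15: x=[20.9250 20.3750 23.4750 20.6250 13.6000] k=[20 18 24 21 16]
t=16: x=[19.8500 18.6000 23.3250 20.8500 16.3750] k=[18 19 24 19 18]
t=17: x=[18.0750 19.3000 23.2500 19.3000 18.0750] k=[20 21 24 19 20]
t=18: x=[20.0750 21.1500 23.4000 19.4500 19.9250] k=[20 19 24 20 18]
t=19: x=[19.9250 19.4500 23.3250 20.1500 18.1500] k=[20 17 24 19 20]
t=20: x=[19.7750 17.7500 23.1000 19.4500 19.9250] k=[22 17 22 20 20]
t=21: x=[21.6250 17.7500 21.4750 20.1500 20.0000] k=[20 19 19 18 19]

0.0105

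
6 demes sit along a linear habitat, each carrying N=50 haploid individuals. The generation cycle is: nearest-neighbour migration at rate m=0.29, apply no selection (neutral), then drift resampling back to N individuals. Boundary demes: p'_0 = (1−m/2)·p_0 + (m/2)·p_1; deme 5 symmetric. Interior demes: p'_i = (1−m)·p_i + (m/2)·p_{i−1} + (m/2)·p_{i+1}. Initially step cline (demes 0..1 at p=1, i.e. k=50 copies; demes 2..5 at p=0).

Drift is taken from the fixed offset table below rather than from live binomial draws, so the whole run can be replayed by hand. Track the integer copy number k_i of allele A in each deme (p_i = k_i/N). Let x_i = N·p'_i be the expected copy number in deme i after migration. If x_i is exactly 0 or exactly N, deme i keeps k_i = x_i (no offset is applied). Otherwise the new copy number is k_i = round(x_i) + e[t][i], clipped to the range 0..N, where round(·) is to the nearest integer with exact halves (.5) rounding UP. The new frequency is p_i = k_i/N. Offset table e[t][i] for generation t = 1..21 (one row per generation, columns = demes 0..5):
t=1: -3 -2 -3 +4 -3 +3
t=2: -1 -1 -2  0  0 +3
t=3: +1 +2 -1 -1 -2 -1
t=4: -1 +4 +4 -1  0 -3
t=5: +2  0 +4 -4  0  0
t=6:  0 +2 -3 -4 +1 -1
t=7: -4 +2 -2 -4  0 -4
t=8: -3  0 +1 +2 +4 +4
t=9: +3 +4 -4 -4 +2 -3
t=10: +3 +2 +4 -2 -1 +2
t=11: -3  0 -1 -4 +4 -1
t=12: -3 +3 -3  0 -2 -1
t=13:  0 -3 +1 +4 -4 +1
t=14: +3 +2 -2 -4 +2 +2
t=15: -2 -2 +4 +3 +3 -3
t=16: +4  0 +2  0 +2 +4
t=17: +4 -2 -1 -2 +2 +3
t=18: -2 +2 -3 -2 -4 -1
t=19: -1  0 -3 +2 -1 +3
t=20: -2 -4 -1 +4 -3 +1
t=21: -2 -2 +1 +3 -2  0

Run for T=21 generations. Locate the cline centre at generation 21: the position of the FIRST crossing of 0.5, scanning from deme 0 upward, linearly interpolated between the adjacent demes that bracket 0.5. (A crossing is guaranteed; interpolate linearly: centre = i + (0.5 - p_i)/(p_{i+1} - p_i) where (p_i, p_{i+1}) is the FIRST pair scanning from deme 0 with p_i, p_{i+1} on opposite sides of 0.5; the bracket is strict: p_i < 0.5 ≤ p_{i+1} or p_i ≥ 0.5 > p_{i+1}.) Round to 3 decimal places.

t=0: k=[50 50 0 0 0 0]
t=1: x=[50.0000 42.7500 7.2500 0.0000 0.0000 0.0000] k=[50 41 4 0 0 0]
t=2: x=[48.6950 36.9400 8.7850 0.5800 0.0000 0.0000] k=[48 36 7 1 0 0]
t=3: x=[46.2600 33.5350 10.3350 1.7250 0.1450 0.0000] k=[47 36 9 1 0 0]
t=4: x=[45.4050 33.6800 11.7550 2.0150 0.1450 0.0000] k=[44 38 16 1 0 0]
t=5: x=[43.1300 35.6800 17.0150 3.0300 0.1450 0.0000] k=[45 36 21 0 0 0]
t=6: x=[43.6950 35.1300 20.1300 3.0450 0.0000 0.0000] k=[44 37 17 0 0 0]
t=7: x=[42.9850 35.1150 17.4350 2.4650 0.0000 0.0000] k=[39 37 15 0 0 0]
t=8: x=[38.7100 34.1000 16.0150 2.1750 0.0000 0.0000] k=[36 34 17 4 0 0]
t=9: x=[35.7100 31.8250 17.5800 5.3050 0.5800 0.0000] k=[39 36 14 1 3 0]
t=10: x=[38.5650 33.2450 15.3050 3.1750 2.2750 0.4350] k=[42 35 19 1 1 2]
t=11: x=[40.9850 33.6950 18.7100 3.6100 1.1450 1.8550] k=[38 34 18 0 5 1]
t=12: x=[37.4200 32.2600 17.7100 3.3350 3.6950 1.5800] k=[34 35 15 3 2 1]
t=13: x=[34.1450 31.9550 16.1600 4.5950 2.0000 1.1450] k=[34 29 17 9 0 2]
t=14: x=[33.2750 27.9850 17.5800 8.8550 1.5950 1.7100] k=[36 30 16 5 4 4]
t=15: x=[35.1300 28.8400 16.4350 6.4500 4.1450 4.0000] k=[33 27 20 9 7 1]
t=16: x=[32.1300 26.8550 19.4200 10.3050 6.4200 1.8700] k=[36 27 21 10 8 6]
t=17: x=[34.6950 27.4350 20.2750 11.3050 8.0000 6.2900] k=[39 25 19 9 10 9]
t=18: x=[36.9700 26.1600 18.4200 10.5950 9.7100 9.1450] k=[35 28 15 9 6 8]
t=19: x=[33.9850 27.1300 16.0150 9.4350 6.7250 7.7100] k=[33 27 13 11 6 11]
t=20: x=[32.1300 25.8400 14.7400 10.5650 7.4500 10.2750] k=[30 22 14 15 4 11]
t=21: x=[28.8400 22.0000 15.3050 13.2600 6.6100 9.9850] k=[27 20 16 16 5 10]

0.286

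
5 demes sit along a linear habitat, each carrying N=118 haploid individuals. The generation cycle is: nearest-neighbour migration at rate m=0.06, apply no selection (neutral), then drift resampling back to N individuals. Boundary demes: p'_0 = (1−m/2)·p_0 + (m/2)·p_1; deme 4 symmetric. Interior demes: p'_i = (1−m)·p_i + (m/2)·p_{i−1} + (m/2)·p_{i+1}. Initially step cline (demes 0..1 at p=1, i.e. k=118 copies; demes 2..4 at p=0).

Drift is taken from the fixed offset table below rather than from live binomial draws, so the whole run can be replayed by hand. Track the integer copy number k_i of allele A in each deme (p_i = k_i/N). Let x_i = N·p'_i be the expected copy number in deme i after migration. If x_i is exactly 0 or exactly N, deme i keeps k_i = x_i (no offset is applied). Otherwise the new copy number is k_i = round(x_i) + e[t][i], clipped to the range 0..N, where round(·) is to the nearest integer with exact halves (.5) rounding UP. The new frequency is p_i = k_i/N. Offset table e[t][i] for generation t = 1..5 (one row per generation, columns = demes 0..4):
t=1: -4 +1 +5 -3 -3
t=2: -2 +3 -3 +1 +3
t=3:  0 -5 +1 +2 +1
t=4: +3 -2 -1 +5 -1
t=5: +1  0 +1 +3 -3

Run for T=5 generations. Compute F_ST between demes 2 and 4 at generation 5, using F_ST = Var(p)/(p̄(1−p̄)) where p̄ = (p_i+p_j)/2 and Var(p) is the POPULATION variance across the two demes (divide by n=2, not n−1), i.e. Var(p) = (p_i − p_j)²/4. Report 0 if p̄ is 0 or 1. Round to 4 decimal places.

t=0: k=[118 118 0 0 0]
t=1: x=[118.0000 114.4600 3.5400 0.0000 0.0000] k=[118 115 9 0 0]
t=2: x=[117.9100 111.9100 11.9100 0.2700 0.0000] k=[116 115 9 1 0]
t=3: x=[115.9700 111.8500 11.9400 1.2100 0.0300] k=[116 107 13 3 1]
t=4: x=[115.7300 104.4500 15.5200 3.2400 1.0600] k=[118 102 15 8 0]
t=5: x=[117.5200 99.8700 17.4000 7.9700 0.2400] k=[118 100 18 11 0]

0.0826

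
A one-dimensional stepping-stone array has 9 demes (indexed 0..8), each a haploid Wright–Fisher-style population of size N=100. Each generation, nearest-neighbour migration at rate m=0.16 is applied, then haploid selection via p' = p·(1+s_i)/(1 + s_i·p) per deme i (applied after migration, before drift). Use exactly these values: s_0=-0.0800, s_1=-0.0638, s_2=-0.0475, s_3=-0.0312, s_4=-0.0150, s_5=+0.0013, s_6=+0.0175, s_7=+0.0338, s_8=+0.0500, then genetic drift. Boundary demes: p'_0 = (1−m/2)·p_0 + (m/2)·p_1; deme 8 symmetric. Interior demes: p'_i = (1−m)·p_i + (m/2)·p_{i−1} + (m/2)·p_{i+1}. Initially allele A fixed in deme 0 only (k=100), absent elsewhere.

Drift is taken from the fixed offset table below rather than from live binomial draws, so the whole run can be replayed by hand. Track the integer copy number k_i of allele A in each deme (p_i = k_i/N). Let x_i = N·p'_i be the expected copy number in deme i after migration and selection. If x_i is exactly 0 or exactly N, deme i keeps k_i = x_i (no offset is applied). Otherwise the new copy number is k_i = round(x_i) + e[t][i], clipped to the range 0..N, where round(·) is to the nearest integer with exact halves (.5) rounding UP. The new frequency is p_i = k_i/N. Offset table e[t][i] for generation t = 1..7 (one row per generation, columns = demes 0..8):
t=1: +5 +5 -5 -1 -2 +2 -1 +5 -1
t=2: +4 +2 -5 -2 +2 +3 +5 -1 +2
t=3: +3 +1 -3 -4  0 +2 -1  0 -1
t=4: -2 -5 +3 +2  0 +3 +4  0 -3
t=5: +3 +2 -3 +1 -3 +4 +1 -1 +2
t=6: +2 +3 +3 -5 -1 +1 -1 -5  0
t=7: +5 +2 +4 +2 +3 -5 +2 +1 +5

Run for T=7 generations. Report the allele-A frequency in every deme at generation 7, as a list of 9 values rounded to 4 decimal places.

[0.7400, 0.3100, 0.1200, 0.0300, 0.0000, 0.0000, 0.0000, 0.0000, 0.0000]

t=0: k=[100 0 0 0 0 0 0 0 0]
t=1: x=[91.3644 7.5280 0.0000 0.0000 0.0000 0.0000 0.0000 0.0000 0.0000] k=[96 13 0 0 0 0 0 0 0]
t=2: x=[88.5408 17.6224 0.9911 0.0000 0.0000 0.0000 0.0000 0.0000 0.0000] k=[93 20 0 0 0 0 0 0 0]
t=3: x=[86.1976 23.0500 1.5252 0.0000 0.0000 0.0000 0.0000 0.0000 0.0000] k=[89 24 0 0 0 0 0 0 0]
t=4: x=[82.6359 25.9919 1.8305 0.0000 0.0000 0.0000 0.0000 0.0000 0.0000] k=[81 21 5 0 0 0 0 0 0]
t=5: x=[74.6550 23.3204 5.6164 0.3876 0.0000 0.0000 0.0000 0.0000 0.0000] k=[78 25 3 1 0 0 0 0 0]
t=6: x=[72.1145 26.1859 4.3911 1.0467 0.0788 0.0000 0.0000 0.0000 0.0000] k=[74 29 7 0 0 0 0 0 0]
t=7: x=[68.6334 29.4519 7.8410 0.5426 0.0000 0.0000 0.0000 0.0000 0.0000] k=[74 31 12 3 0 0 0 0 0]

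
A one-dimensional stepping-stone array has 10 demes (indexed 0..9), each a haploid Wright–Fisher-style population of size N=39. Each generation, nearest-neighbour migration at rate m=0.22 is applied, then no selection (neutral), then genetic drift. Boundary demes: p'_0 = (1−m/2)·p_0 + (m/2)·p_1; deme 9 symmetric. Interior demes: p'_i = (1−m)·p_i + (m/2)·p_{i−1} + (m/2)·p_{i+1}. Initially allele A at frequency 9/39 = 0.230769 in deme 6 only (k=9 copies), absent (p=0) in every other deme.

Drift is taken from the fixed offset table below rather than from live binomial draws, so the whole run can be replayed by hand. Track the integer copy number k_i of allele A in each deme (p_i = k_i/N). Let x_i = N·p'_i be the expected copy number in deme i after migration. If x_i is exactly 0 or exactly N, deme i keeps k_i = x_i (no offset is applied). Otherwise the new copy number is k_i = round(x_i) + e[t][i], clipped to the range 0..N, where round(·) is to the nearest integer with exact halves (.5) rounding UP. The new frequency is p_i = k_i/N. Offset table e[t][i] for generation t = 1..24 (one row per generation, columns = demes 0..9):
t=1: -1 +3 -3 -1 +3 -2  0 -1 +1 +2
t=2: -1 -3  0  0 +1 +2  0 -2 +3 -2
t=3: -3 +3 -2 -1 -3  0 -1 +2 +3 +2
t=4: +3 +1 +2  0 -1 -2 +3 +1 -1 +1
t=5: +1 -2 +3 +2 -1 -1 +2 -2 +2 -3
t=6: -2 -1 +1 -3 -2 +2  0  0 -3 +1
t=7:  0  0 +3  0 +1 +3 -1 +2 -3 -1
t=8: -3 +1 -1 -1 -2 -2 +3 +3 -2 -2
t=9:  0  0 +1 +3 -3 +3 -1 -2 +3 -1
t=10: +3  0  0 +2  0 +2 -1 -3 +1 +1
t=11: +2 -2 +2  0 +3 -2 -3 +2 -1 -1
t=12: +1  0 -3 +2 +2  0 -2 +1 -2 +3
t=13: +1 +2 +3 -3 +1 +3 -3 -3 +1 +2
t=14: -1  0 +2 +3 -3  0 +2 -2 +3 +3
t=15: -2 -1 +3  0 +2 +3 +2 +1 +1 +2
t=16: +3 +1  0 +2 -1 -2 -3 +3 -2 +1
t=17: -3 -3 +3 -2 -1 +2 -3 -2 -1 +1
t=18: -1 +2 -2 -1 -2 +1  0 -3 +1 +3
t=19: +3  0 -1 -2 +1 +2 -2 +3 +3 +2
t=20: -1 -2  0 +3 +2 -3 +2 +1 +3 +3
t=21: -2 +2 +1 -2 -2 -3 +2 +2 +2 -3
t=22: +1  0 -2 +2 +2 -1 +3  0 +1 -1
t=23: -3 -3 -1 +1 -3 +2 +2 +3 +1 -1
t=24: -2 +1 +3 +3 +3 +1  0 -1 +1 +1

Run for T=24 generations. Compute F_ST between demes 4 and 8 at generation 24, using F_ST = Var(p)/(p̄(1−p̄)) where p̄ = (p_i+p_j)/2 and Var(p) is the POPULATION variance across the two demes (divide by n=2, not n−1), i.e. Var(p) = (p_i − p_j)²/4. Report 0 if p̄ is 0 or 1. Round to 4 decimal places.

0.0552

t=0: k=[0 0 0 0 0 0 9 0 0 0]
t=1: x=[0.0000 0.0000 0.0000 0.0000 0.0000 0.9900 7.0200 0.9900 0.0000 0.0000] k=[0 0 0 0 0 0 7 0 0 0]
t=2: x=[0.0000 0.0000 0.0000 0.0000 0.0000 0.7700 5.4600 0.7700 0.0000 0.0000] k=[0 0 0 0 0 3 5 0 0 0]
t=3: x=[0.0000 0.0000 0.0000 0.0000 0.3300 2.8900 4.2300 0.5500 0.0000 0.0000] k=[0 0 0 0 0 3 3 3 0 0]
t=4: x=[0.0000 0.0000 0.0000 0.0000 0.3300 2.6700 3.0000 2.6700 0.3300 0.0000] k=[0 0 0 0 0 1 6 4 0 0]
t=5: x=[0.0000 0.0000 0.0000 0.0000 0.1100 1.4400 5.2300 3.7800 0.4400 0.0000] k=[0 0 0 0 0 0 7 2 2 0]
t=6: x=[0.0000 0.0000 0.0000 0.0000 0.0000 0.7700 5.6800 2.5500 1.7800 0.2200] k=[0 0 0 0 0 3 6 3 0 1]
t=7: x=[0.0000 0.0000 0.0000 0.0000 0.3300 3.0000 5.3400 3.0000 0.4400 0.8900] k=[0 0 0 0 1 6 4 5 0 0]
t=8: x=[0.0000 0.0000 0.0000 0.1100 1.4400 5.2300 4.3300 4.3400 0.5500 0.0000] k=[0 0 0 0 0 3 7 7 0 0]
t=9: x=[0.0000 0.0000 0.0000 0.0000 0.3300 3.1100 6.5600 6.2300 0.7700 0.0000] k=[0 0 0 0 0 6 6 4 4 0]
t=10: x=[0.0000 0.0000 0.0000 0.0000 0.6600 5.3400 5.7800 4.2200 3.5600 0.4400] k=[0 0 0 0 1 7 5 1 5 1]
t=11: x=[0.0000 0.0000 0.0000 0.1100 1.5500 6.1200 4.7800 1.8800 4.1200 1.4400] k=[0 0 0 0 5 4 2 4 3 0]
t=12: x=[0.0000 0.0000 0.0000 0.5500 4.3400 3.8900 2.4400 3.6700 2.7800 0.3300] k=[0 0 0 3 6 4 0 5 1 3]
t=13: x=[0.0000 0.0000 0.3300 3.0000 5.4500 3.7800 0.9900 4.0100 1.6600 2.7800] k=[0 0 3 0 6 7 0 1 3 5]
t=14: x=[0.0000 0.3300 2.3400 0.9900 5.4500 6.1200 0.8800 1.1100 3.0000 4.7800] k=[0 0 4 4 2 6 3 0 6 8]
t=15: x=[0.0000 0.4400 3.5600 3.7800 2.6600 5.2300 3.0000 0.9900 5.5600 7.7800] k=[0 0 7 4 5 8 5 2 7 10]
t=16: x=[0.0000 0.7700 5.9000 4.4400 5.2200 7.3400 5.0000 2.8800 6.7800 9.6700] k=[0 2 6 6 4 5 2 6 5 11]
t=17: x=[0.2200 2.2200 5.5600 5.7800 4.3300 4.5600 2.7700 5.4500 5.7700 10.3400] k=[0 0 9 4 3 7 0 3 5 11]
t=18: x=[0.0000 0.9900 7.4600 4.4400 3.5500 5.7900 1.1000 2.8900 5.4400 10.3400] k=[0 3 5 3 2 7 1 0 6 13]
t=19: x=[0.3300 2.8900 4.5600 3.1100 2.6600 5.7900 1.5500 0.7700 6.1100 12.2300] k=[3 3 4 1 4 8 0 4 9 14]
t=20: x=[3.0000 3.1100 3.5600 1.6600 4.1100 6.6800 1.3200 4.1100 9.0000 13.4500] k=[2 1 4 5 6 4 3 5 12 16]
t=21: x=[1.8900 1.4400 3.7800 5.0000 5.6700 4.1100 3.3300 5.5500 11.6700 15.5600] k=[0 3 5 3 4 1 5 8 14 13]
t=22: x=[0.3300 2.8900 4.5600 3.3300 3.5600 1.7700 4.8900 8.3300 13.2300 13.1100] k=[1 3 3 5 6 1 8 8 14 12]
t=23: x=[1.2200 2.7800 3.2200 4.8900 5.3400 2.3200 7.2300 8.6600 13.1200 12.2200] k=[0 0 2 6 2 4 9 12 14 11]
t=24: x=[0.0000 0.2200 2.2200 5.1200 2.6600 4.3300 8.7800 11.8900 13.4500 11.3300] k=[0 1 5 8 6 5 9 11 14 12]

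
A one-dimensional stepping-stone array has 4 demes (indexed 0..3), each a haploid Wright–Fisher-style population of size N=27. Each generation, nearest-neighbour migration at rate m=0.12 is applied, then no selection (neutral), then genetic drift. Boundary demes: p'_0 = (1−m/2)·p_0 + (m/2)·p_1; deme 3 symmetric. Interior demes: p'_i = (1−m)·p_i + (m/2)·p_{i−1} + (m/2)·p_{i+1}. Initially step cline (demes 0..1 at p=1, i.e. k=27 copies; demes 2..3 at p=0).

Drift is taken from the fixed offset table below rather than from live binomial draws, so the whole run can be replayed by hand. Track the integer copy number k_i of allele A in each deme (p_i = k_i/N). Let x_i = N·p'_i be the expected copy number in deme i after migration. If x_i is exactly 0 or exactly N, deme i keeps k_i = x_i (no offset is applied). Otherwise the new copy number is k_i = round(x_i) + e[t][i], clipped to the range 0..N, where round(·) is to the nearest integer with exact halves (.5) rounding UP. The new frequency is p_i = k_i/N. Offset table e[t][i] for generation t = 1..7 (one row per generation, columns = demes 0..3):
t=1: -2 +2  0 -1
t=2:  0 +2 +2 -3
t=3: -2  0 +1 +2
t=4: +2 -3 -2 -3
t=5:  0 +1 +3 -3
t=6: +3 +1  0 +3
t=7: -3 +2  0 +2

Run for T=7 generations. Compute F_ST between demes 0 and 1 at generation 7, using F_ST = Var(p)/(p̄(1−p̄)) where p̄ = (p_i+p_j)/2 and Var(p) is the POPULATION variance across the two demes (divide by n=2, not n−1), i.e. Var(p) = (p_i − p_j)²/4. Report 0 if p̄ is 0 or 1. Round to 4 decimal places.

0.0000

t=0: k=[27 27 0 0]
t=1: x=[27.0000 25.3800 1.6200 0.0000] k=[27 27 2 0]
t=2: x=[27.0000 25.5000 3.3800 0.1200] k=[27 27 5 0]
t=3: x=[27.0000 25.6800 6.0200 0.3000] k=[27 26 7 2]
t=4: x=[26.9400 24.9200 7.8400 2.3000] k=[27 22 6 0]
t=5: x=[26.7000 21.3400 6.6000 0.3600] k=[27 22 10 0]
t=6: x=[26.7000 21.5800 10.1200 0.6000] k=[27 23 10 4]
t=7: x=[26.7600 22.4600 10.4200 4.3600] k=[24 24 10 6]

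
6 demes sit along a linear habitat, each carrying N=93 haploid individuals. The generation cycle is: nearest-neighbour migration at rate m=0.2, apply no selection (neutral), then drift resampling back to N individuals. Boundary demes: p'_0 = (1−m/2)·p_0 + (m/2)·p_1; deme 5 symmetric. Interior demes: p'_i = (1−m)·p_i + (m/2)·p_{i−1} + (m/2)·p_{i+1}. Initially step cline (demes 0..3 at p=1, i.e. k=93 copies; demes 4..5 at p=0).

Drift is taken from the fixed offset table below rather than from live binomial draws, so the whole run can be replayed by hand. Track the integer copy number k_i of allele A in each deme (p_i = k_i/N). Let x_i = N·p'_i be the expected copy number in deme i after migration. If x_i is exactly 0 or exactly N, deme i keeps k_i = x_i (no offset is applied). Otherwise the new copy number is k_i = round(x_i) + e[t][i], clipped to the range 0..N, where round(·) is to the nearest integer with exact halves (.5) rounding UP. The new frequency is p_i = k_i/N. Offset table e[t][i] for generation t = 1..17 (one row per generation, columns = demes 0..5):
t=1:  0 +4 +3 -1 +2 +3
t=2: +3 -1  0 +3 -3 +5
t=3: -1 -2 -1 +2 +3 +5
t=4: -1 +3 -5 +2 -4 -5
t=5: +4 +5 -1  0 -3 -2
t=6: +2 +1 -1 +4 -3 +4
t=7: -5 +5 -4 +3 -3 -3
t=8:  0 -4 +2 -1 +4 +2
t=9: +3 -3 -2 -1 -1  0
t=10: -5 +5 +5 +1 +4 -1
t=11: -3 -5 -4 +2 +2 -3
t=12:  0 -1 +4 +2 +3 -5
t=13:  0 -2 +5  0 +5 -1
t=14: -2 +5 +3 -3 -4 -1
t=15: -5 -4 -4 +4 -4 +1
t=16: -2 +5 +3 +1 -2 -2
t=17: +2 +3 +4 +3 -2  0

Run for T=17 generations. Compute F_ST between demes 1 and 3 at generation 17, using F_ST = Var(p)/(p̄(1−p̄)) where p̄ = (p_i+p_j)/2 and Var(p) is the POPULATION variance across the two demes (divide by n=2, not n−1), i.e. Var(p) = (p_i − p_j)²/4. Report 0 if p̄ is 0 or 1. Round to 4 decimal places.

t=0: k=[93 93 93 93 0 0]
t=1: x=[93.0000 93.0000 93.0000 83.7000 9.3000 0.0000] k=[93 93 93 83 11 0]
t=2: x=[93.0000 93.0000 92.0000 76.8000 17.1000 1.1000] k=[93 93 92 80 14 6]
t=3: x=[93.0000 92.9000 90.9000 74.6000 19.8000 6.8000] k=[93 91 90 77 23 12]
t=4: x=[92.8000 91.1000 88.8000 72.9000 27.3000 13.1000] k=[92 93 84 75 23 8]
t=5: x=[92.1000 92.0000 84.0000 70.7000 26.7000 9.5000] k=[93 93 83 71 24 8]
t=6: x=[93.0000 92.0000 82.8000 67.5000 27.1000 9.6000] k=[93 93 82 72 24 14]
t=7: x=[93.0000 91.9000 82.1000 68.2000 27.8000 15.0000] k=[93 93 78 71 25 12]
t=8: x=[93.0000 91.5000 78.8000 67.1000 28.3000 13.3000] k=[93 88 81 66 32 15]
t=9: x=[92.5000 87.8000 80.2000 64.1000 33.7000 16.7000] k=[93 85 78 63 33 17]
t=10: x=[92.2000 85.1000 77.2000 61.5000 34.4000 18.6000] k=[87 90 82 63 38 18]
t=11: x=[87.3000 88.9000 80.9000 62.4000 38.5000 20.0000] k=[84 84 77 64 41 17]
t=12: x=[84.0000 83.3000 76.4000 63.0000 40.9000 19.4000] k=[84 82 80 65 44 14]
t=13: x=[83.8000 82.0000 78.7000 64.4000 43.1000 17.0000] k=[84 80 84 64 48 16]
t=14: x=[83.6000 80.8000 81.6000 64.4000 46.4000 19.2000] k=[82 86 85 61 42 18]
t=15: x=[82.4000 85.5000 82.7000 61.5000 41.5000 20.4000] k=[77 82 79 66 38 21]
t=16: x=[77.5000 81.2000 78.0000 64.5000 39.1000 22.7000] k=[76 86 81 66 37 21]
t=17: x=[77.0000 84.5000 80.0000 64.6000 38.3000 22.6000] k=[79 88 84 68 36 23]

0.0855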